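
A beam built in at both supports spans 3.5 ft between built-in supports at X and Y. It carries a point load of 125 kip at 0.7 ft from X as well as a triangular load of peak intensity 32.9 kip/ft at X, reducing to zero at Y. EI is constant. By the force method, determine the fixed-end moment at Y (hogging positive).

Release both end moments; the primary structure is a simply-supported span XY with redundants M_X and M_Y.
End rotations of the released simple span under the applied load (×1/EI):
  at X: point load 125 at a = 0.7: Pab(L + b)/(6LEI) = 73.5/EI
  at Y: point load 125 at a = 0.7: Pab(L + a)/(6LEI) = 49/EI
  at X: triangular load, peak 32.9: w₀L³/(45EI) = 31.35/EI
  at Y: triangular load, peak 32.9: 7w₀L³/(360EI) = 27.43/EI
  θ_X0 = 104.8/EI,  θ_Y0 = 76.43/EI
Flexibility coefficients: a unit moment at one end gives L/(3EI) there and L/(6EI) at the far end, so f₁₁ = f₂₂ = 1.167/EI and f₁₂ = f₂₁ = 0.5833/EI.
Compatibility — zero rotation at each built-in end:
  1.167 M_X + 0.5833 M_Y = 104.8
  0.5833 M_X + 1.167 M_Y = 76.43
Solving the pair gives M_X = 76.15 kip·ft and M_Y = 27.43 kip·ft (hogging).

M_Y = 27.43 kip·ft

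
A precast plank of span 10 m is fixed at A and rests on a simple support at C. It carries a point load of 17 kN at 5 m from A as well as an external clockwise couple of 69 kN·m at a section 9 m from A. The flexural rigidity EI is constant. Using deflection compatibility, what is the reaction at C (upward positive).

Choose R_C as the redundant. The primary structure is the cantilever fixed at A.
Deflection at C on the released cantilever, summing each load's contribution:
  point load 17 at a = 5: Pa²(3L − a)/(6EI) = 1771/EI
  clockwise couple 69 at a = 9: M₀a(2L − a)/(2EI) = 3416/EI
  δ_0 = 5186/EI
Tip deflection under a unit load at C: L³/(3EI) = 333.3/EI.
The prop prevents deflection at C: R_C = δ_0/δ_{CC} = 5186/333.3 = 15.56 kN.

R_C = 15.56 kN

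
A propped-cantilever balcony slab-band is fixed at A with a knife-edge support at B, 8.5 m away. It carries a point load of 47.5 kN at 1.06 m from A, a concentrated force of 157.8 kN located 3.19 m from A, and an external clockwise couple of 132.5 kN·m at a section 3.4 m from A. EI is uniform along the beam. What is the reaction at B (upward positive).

Choose R_B as the redundant. The primary structure is the cantilever fixed at A.
Downward deflection at the released point B due to the loads:
  point load 47.5 at a = 1.06: Pa²(3L − a)/(6EI) = 217.4/EI
  point load 157.8 at a = 3.19: Pa²(3L − a)/(6EI) = 5971/EI
  clockwise couple 132.5 at a = 3.4: M₀a(2L − a)/(2EI) = 3063/EI
  δ_0 = 9252/EI
Tip deflection under a unit load at B: L³/(3EI) = 204.7/EI.
Compatibility at B: δ_0 − R_B·δ_{BB} = 0, so R_B = 9252/204.7 = 45.19 kN.

R_B = 45.19 kN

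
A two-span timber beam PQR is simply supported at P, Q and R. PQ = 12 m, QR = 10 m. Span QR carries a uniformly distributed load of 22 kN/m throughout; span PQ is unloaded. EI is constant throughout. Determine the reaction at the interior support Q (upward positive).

Insert a hinge at Q; M_Q is the redundant, and each span becomes simply supported.
Rotations at Q on the released spans (each span's end-slope, ×1/EI):
  span QR: UDL 22: wL³/(24EI) = 916.7/EI
  relative rotation θ_0 = (0 + 916.7)/EI = 916.7/EI
A unit hogging moment at Q produces rotation L₁/(3EI) + L₂/(3EI) = 7.333/EI.
Compatibility: M_Q·(L₁+L₂)/(3EI) = θ_0, giving M_Q = 125 kN·m (hogging).
Span PQ, ΣM about P with M_Q applied at Q: R_Q^{PQ}·12 = 0 + 125, so R_Q^{PQ} = 10.42 kN and R_P = 0 − 10.42 = -10.42 kN.
Span QR, ΣM about R: R_Q^{QR}·10 = 1100 + 125, so R_Q^{QR} = 122.5 kN and R_R = 220 − 122.5 = 97.5 kN.
R_Q = 10.42 + 122.5 = 132.9 kN.

R_Q = 132.9 kN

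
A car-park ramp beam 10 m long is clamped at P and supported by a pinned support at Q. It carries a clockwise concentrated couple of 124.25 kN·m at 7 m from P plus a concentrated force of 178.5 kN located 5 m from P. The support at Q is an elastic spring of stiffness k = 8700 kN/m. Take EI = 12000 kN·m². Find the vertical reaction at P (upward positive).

Choose R_Q as the redundant. The primary structure is the cantilever fixed at P.
Free-end deflection of the primary structure under the applied loading (downward +):
  clockwise couple 124.25 at a = 7: M₀a(2L − a)/(2EI) = 5653/EI
  point load 178.5 at a = 5: Pa²(3L − a)/(6EI) = 18594/EI
  δ_0 = 24247/EI
Flexibility coefficient — unit upward force at Q: δ_{QQ} = L³/(3EI) = 333.3/EI.
With EI = 12000 kN·m²: δ_0 = 2.0206 m and δ_{QQ} = 0.027778 m/kN.
Compatibility — the spring shortens by R_Q/k under the reaction it provides: δ_0 − R_Q·δ_{QQ} = R_Q/k. With 1/k = 0.000115 m/kN, R_Q = δ_0 / (δ_{QQ} + 1/k) = 2.0206 / (0.027778 + 0.000115) = 72.44 kN.
Vertical equilibrium: R_P = ΣP − R_Q = 178.5 − 72.44 = 106.1 kN.

R_P = 106.1 kN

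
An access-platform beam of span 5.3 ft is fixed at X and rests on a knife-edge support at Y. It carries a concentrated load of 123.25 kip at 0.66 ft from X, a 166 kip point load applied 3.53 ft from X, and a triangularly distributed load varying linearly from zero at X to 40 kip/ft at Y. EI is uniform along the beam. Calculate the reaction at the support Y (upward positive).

Release the roller at Y. Primary structure: cantilever fixed at X.
Deflection at Y on the released cantilever, summing each load's contribution:
  point load 123.25 at a = 0.66: Pa²(3L − a)/(6EI) = 136.4/EI
  point load 166 at a = 3.53: Pa²(3L − a)/(6EI) = 4265/EI
  triangular load, peak 40 at the free end: 11w₀L⁴/(120EI) = 2893/EI
  δ_0 = 7294/EI
Flexibility coefficient — unit upward force at Y: δ_{YY} = L³/(3EI) = 49.63/EI.
Compatibility at Y: δ_0 − R_Y·δ_{YY} = 0, so R_Y = 7294/49.63 = 147 kip.

R_Y = 147 kip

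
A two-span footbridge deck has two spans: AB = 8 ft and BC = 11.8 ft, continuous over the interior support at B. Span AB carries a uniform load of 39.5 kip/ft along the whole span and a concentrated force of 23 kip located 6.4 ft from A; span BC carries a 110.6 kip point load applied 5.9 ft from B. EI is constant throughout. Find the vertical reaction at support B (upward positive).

Release continuity at B by inserting a hinge; the redundant is the internal moment M_B. The primary structure is two simply-supported spans AB and BC.
Discontinuity in slope at B on the released structure — sum the simple-span end rotations:
  span AB: UDL 39.5: wL³/(24EI) = 842.7/EI
  span AB: point load 23 at a = 6.4: Pab(L + a)/(6LEI) = 70.66/EI
  span BC: point load 110.6 at a = 5.9: Pab(L + b)/(6LEI) = 962.5/EI
  relative rotation θ_0 = (913.3 + 962.5)/EI = 1876/EI
A unit hogging moment at B produces rotation L₁/(3EI) + L₂/(3EI) = 6.6/EI.
Compatibility: M_B·(L₁+L₂)/(3EI) = θ_0, giving M_B = 284.2 kip·ft (hogging).
Span AB, ΣM about A with M_B applied at B: R_B^{AB}·8 = 1411 + 284.2, so R_B^{AB} = 211.9 kip and R_A = 339 − 211.9 = 127.1 kip.
Span BC, ΣM about C: R_B^{BC}·11.8 = 652.5 + 284.2, so R_B^{BC} = 79.39 kip and R_C = 110.6 − 79.39 = 31.21 kip.
R_B = 211.9 + 79.39 = 291.3 kip.

R_B = 291.3 kip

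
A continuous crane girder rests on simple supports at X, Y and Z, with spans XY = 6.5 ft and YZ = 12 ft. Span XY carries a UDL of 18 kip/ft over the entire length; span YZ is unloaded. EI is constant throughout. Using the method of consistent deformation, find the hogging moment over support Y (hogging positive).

M_Y = 33.4 kip·ft

Take M_Y as the redundant. Released structure: two simple spans XY and YZ with a hinge at Y.
End slopes at the hinge Y, treating each span as simply supported:
  span XY: UDL 18: wL³/(24EI) = 206/EI
  relative rotation θ_0 = (206 + 0)/EI = 206/EI
A unit hogging moment at Y produces rotation L₁/(3EI) + L₂/(3EI) = 6.167/EI.
Slope continuity at Y: θ_0 = M_Y·6.167/EI, so M_Y = 206/6.167 = 33.4 kip·ft (hogging).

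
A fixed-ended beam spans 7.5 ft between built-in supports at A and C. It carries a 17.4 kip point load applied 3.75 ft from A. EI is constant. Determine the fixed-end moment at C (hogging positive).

M_C = 16.31 kip·ft

Release both end moments; the primary structure is a simply-supported span AC with redundants M_A and M_C.
On the primary (simply-supported) span, the end slopes from the loading are:
  at A: point load 17.4 at a = 3.75: Pab(L + b)/(6LEI) = 61.17/EI
  at C: point load 17.4 at a = 3.75: Pab(L + a)/(6LEI) = 61.17/EI
  θ_A0 = 61.17/EI,  θ_C0 = 61.17/EI
Flexibility coefficients: a unit moment at one end gives L/(3EI) there and L/(6EI) at the far end, so f₁₁ = f₂₂ = 2.5/EI and f₁₂ = f₂₁ = 1.25/EI.
Compatibility — zero rotation at each built-in end:
  2.5 M_A + 1.25 M_C = 61.17
  1.25 M_A + 2.5 M_C = 61.17
Solving the pair gives M_A = 16.31 kip·ft and M_C = 16.31 kip·ft (hogging).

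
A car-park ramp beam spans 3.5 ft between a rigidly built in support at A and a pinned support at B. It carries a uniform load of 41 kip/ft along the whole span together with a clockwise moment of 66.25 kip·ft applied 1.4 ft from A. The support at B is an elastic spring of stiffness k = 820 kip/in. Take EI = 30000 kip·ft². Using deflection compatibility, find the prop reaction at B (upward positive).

R_B = 59.33 kip

Remove the prop at B; the released (primary) structure is a cantilever built in at A.
Primary-structure tip deflection at B by superposition:
  UDL 41: wL⁴/(8EI) = 769.1/EI
  clockwise couple 66.25 at a = 1.4: M₀a(2L − a)/(2EI) = 259.7/EI
  δ_0 = 1029/EI
Tip deflection under a unit load at B: L³/(3EI) = 14.29/EI.
With EI = 30000 kip·ft²: δ_0 = 0.034292 ft and δ_{BB} = 0.000476 ft/kip.
Compatibility — the spring shortens by R_B/k under the reaction it provides: δ_0 − R_B·δ_{BB} = R_B/k. With 1/k = 1/(820×12) ft/kip = 0.000102 ft/kip, R_B = δ_0 / (δ_{BB} + 1/k) = 0.034292 / (0.000476 + 0.000102) = 59.33 kip.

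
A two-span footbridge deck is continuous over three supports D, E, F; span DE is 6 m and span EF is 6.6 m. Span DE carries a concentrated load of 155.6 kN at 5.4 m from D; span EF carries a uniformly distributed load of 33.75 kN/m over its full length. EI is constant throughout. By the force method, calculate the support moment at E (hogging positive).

Take M_E as the redundant. Released structure: two simple spans DE and EF with a hinge at E.
End slopes at the hinge E, treating each span as simply supported:
  span DE: point load 155.6 at a = 5.4: Pab(L + a)/(6LEI) = 159.6/EI
  span EF: UDL 33.75: wL³/(24EI) = 404.3/EI
  relative rotation θ_0 = (159.6 + 404.3)/EI = 563.9/EI
A unit hogging moment at E produces rotation L₁/(3EI) + L₂/(3EI) = 4.2/EI.
Slope continuity at E: θ_0 = M_E·4.2/EI, so M_E = 563.9/4.2 = 134.3 kN·m (hogging).

M_E = 134.3 kN·m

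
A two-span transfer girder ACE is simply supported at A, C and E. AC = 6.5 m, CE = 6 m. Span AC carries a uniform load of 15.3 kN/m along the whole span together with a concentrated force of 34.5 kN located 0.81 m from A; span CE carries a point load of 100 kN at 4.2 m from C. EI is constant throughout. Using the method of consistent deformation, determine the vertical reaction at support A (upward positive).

Release continuity at C by inserting a hinge; the redundant is the internal moment M_C. The primary structure is two simply-supported spans AC and CE.
End slopes at the hinge C, treating each span as simply supported:
  span AC: UDL 15.3: wL³/(24EI) = 175.1/EI
  span AC: point load 34.5 at a = 0.81: Pab(L + a)/(6LEI) = 29.8/EI
  span CE: point load 100 at a = 4.2: Pab(L + b)/(6LEI) = 163.8/EI
  relative rotation θ_0 = (204.9 + 163.8)/EI = 368.7/EI
A unit hogging moment at C produces rotation L₁/(3EI) + L₂/(3EI) = 4.167/EI.
Slope continuity at C: θ_0 = M_C·4.167/EI, so M_C = 368.7/4.167 = 88.48 kN·m (hogging).
Span AC, ΣM about A with M_C applied at C: R_C^{AC}·6.5 = 351.2 + 88.48, so R_C^{AC} = 67.64 kN and R_A = 133.9 − 67.64 = 66.31 kN.

R_A = 66.31 kN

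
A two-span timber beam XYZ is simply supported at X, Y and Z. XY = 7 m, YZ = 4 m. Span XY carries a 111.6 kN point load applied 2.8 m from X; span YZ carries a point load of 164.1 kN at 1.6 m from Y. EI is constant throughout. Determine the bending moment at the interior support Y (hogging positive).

M_Y = 129.3 kN·m

Release continuity at Y by inserting a hinge; the redundant is the internal moment M_Y. The primary structure is two simply-supported spans XY and YZ.
End slopes at the hinge Y, treating each span as simply supported:
  span XY: point load 111.6 at a = 2.8: Pab(L + a)/(6LEI) = 306.2/EI
  span YZ: point load 164.1 at a = 1.6: Pab(L + b)/(6LEI) = 168/EI
  relative rotation θ_0 = (306.2 + 168)/EI = 474.3/EI
A unit hogging moment at Y produces rotation L₁/(3EI) + L₂/(3EI) = 3.667/EI.
Slope continuity at Y: θ_0 = M_Y·3.667/EI, so M_Y = 474.3/3.667 = 129.3 kN·m (hogging).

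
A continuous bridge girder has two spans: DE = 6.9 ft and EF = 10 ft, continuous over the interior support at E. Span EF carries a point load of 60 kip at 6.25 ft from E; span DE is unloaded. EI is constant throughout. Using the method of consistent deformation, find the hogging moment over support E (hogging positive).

M_E = 57.21 kip·ft

Take M_E as the redundant. Released structure: two simple spans DE and EF with a hinge at E.
Rotations at E on the released spans (each span's end-slope, ×1/EI):
  span EF: point load 60 at a = 6.25: Pab(L + b)/(6LEI) = 322.3/EI
  relative rotation θ_0 = (0 + 322.3)/EI = 322.3/EI
A unit hogging moment at E produces rotation L₁/(3EI) + L₂/(3EI) = 5.633/EI.
Compatibility: M_E·(L₁+L₂)/(3EI) = θ_0, giving M_E = 57.21 kip·ft (hogging).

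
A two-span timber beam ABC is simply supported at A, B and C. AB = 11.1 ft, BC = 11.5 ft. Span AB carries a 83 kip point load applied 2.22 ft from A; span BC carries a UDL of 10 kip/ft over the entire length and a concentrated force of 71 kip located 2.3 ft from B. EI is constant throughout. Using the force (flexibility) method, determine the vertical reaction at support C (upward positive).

R_C = 55.41 kip

Insert a hinge at B; M_B is the redundant, and each span becomes simply supported.
Discontinuity in slope at B on the released structure — sum the simple-span end rotations:
  span AB: point load 83 at a = 2.22: Pab(L + a)/(6LEI) = 327.2/EI
  span BC: UDL 10: wL³/(24EI) = 633.7/EI
  span BC: point load 71 at a = 2.3: Pab(L + b)/(6LEI) = 450.7/EI
  relative rotation θ_0 = (327.2 + 1084)/EI = 1412/EI
A unit hogging moment at B produces rotation L₁/(3EI) + L₂/(3EI) = 7.533/EI.
Slope continuity at B: θ_0 = M_B·7.533/EI, so M_B = 1412/7.533 = 187.4 kip·ft (hogging).
Span BC, ΣM about C: R_B^{BC}·11.5 = 1314 + 187.4, so R_B^{BC} = 130.6 kip and R_C = 186 − 130.6 = 55.41 kip.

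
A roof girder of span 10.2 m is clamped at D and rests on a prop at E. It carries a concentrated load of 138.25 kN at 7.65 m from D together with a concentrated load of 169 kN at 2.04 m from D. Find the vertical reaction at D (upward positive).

Release the roller at E. Primary structure: cantilever fixed at D.
Primary-structure tip deflection at E by superposition:
  point load 138.25 at a = 7.65: Pa²(3L − a)/(6EI) = 30947/EI
  point load 169 at a = 2.04: Pa²(3L − a)/(6EI) = 3348/EI
  δ_0 = 34295/EI
Tip deflection under a unit load at E: L³/(3EI) = 353.7/EI.
Compatibility at E: δ_0 − R_E·δ_{EE} = 0, so R_E = 34295/353.7 = 96.95 kN.
Vertical equilibrium: R_D = ΣP − R_E = 307.2 − 96.95 = 210.3 kN.

R_D = 210.3 kN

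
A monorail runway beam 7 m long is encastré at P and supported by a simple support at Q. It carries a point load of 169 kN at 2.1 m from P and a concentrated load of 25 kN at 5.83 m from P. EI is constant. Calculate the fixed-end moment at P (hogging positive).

Choose R_Q as the redundant. The primary structure is the cantilever fixed at P.
Primary-structure tip deflection at Q by superposition:
  point load 169 at a = 2.1: Pa²(3L − a)/(6EI) = 2348/EI
  point load 25 at a = 5.83: Pa²(3L − a)/(6EI) = 2148/EI
  δ_0 = 4496/EI
Flexibility coefficient — unit upward force at Q: δ_{QQ} = L³/(3EI) = 114.3/EI.
Compatibility at Q: δ_0 − R_Q·δ_{QQ} = 0, so R_Q = 4496/114.3 = 39.32 kN.
Moment equilibrium about P: M_P = Σ(load moments about P) − R_Q·L = 500.6 − 39.32×7 = 225.4 kN·m.

M_P = 225.4 kN·m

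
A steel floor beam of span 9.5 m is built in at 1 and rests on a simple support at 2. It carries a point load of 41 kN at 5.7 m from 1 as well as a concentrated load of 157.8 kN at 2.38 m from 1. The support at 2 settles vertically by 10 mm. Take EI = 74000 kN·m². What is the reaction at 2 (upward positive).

Choose R_2 as the redundant. The primary structure is the cantilever fixed at 1.
Free-end deflection of the primary structure under the applied loading (downward +):
  point load 41 at a = 5.7: Pa²(3L − a)/(6EI) = 5062/EI
  point load 157.8 at a = 2.38: Pa²(3L − a)/(6EI) = 3891/EI
  δ_0 = 8953/EI
Flexibility coefficient — unit upward force at 2: δ_{22} = L³/(3EI) = 285.8/EI.
With EI = 74000 kN·m²: δ_0 = 0.12099 m and δ_{22} = 0.003862 m/kN.
Compatibility — the beam at 2 must follow the support down by 0.01 m: δ_0 − R_2·δ_{22} = 0.01, so R_2 = (0.12099 − 0.01)/0.003862 = 28.74 kN.

R_2 = 28.74 kN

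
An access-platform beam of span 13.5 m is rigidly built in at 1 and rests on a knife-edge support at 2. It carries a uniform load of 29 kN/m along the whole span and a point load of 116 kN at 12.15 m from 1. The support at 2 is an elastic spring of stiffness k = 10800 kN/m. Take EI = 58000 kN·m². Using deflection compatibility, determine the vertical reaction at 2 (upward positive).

R_2 = 243.9 kN

Choose R_2 as the redundant. The primary structure is the cantilever fixed at 1.
Primary-structure tip deflection at 2 by superposition:
  UDL 29: wL⁴/(8EI) = 120405/EI
  point load 116 at a = 12.15: Pa²(3L − a)/(6EI) = 80912/EI
  δ_0 = 201316/EI
Flexibility coefficient — unit upward force at 2: δ_{22} = L³/(3EI) = 820.1/EI.
With EI = 58000 kN·m²: δ_0 = 3.471 m and δ_{22} = 0.01414 m/kN.
Compatibility — the spring shortens by R_2/k under the reaction it provides: δ_0 − R_2·δ_{22} = R_2/k. With 1/k = 0.000093 m/kN, R_2 = δ_0 / (δ_{22} + 1/k) = 3.471 / (0.01414 + 0.000093) = 243.9 kN.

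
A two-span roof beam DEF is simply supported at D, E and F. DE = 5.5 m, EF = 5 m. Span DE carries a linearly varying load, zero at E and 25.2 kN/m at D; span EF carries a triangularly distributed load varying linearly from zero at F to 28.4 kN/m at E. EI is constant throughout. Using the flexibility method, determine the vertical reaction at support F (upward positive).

R_F = 14.5 kN

Take M_E as the redundant. Released structure: two simple spans DE and EF with a hinge at E.
Rotations at E on the released spans (each span's end-slope, ×1/EI):
  span DE: triangular load, peak 25.2: 7w₀L³/(360EI) = 81.52/EI
  span EF: triangular load, peak 28.4: w₀L³/(45EI) = 78.89/EI
  relative rotation θ_0 = (81.52 + 78.89)/EI = 160.4/EI
A unit hogging moment at E produces rotation L₁/(3EI) + L₂/(3EI) = 3.5/EI.
Compatibility: M_E·(L₁+L₂)/(3EI) = θ_0, giving M_E = 45.83 kN·m (hogging).
Span EF, ΣM about F: R_E^{EF}·5 = 236.7 + 45.83, so R_E^{EF} = 56.5 kN and R_F = 71 − 56.5 = 14.5 kN.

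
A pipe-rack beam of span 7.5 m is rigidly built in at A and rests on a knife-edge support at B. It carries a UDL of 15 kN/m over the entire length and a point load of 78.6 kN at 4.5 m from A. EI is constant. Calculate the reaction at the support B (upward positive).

Remove the prop at B; the released (primary) structure is a cantilever built in at A.
Deflection at B on the released cantilever, summing each load's contribution:
  UDL 15: wL⁴/(8EI) = 5933/EI
  point load 78.6 at a = 4.5: Pa²(3L − a)/(6EI) = 4775/EI
  δ_0 = 10708/EI
Tip deflection under a unit load at B: L³/(3EI) = 140.6/EI.
Compatibility at B: δ_0 − R_B·δ_{BB} = 0, so R_B = 10708/140.6 = 76.14 kN.

R_B = 76.14 kN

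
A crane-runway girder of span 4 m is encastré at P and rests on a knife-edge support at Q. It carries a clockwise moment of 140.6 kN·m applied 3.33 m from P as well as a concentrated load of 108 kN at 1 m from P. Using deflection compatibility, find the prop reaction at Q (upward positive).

Choose R_Q as the redundant. The primary structure is the cantilever fixed at P.
Free-end deflection of the primary structure under the applied loading (downward +):
  clockwise couple 140.6 at a = 3.33: M₀a(2L − a)/(2EI) = 1093/EI
  point load 108 at a = 1: Pa²(3L − a)/(6EI) = 198/EI
  δ_0 = 1291/EI
Tip deflection under a unit load at Q: L³/(3EI) = 21.33/EI.
The prop prevents deflection at Q: R_Q = δ_0/δ_{QQ} = 1291/21.33 = 60.53 kN.

R_Q = 60.53 kN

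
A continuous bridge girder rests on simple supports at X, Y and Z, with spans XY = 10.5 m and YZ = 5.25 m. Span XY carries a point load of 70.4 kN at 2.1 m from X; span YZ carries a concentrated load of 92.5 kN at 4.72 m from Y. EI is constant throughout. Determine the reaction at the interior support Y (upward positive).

R_Y = 39.25 kN

Take M_Y as the redundant. Released structure: two simple spans XY and YZ with a hinge at Y.
Discontinuity in slope at Y on the released structure — sum the simple-span end rotations:
  span XY: point load 70.4 at a = 2.1: Pab(L + a)/(6LEI) = 248.4/EI
  span YZ: point load 92.5 at a = 4.72: Pab(L + b)/(6LEI) = 42.46/EI
  relative rotation θ_0 = (248.4 + 42.46)/EI = 290.8/EI
A unit hogging moment at Y produces rotation L₁/(3EI) + L₂/(3EI) = 5.25/EI.
Slope continuity at Y: θ_0 = M_Y·5.25/EI, so M_Y = 290.8/5.25 = 55.4 kN·m (hogging).
Span XY, ΣM about X with M_Y applied at Y: R_Y^{XY}·10.5 = 147.8 + 55.4, so R_Y^{XY} = 19.36 kN and R_X = 70.4 − 19.36 = 51.04 kN.
Span YZ, ΣM about Z: R_Y^{YZ}·5.25 = 49.02 + 55.4, so R_Y^{YZ} = 19.89 kN and R_Z = 92.5 − 19.89 = 72.61 kN.
R_Y = 19.36 + 19.89 = 39.25 kN.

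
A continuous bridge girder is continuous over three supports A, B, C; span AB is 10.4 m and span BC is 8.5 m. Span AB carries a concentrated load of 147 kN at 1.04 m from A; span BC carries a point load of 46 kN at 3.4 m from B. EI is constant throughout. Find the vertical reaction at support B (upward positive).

Take M_B as the redundant. Released structure: two simple spans AB and BC with a hinge at B.
Rotations at B on the released spans (each span's end-slope, ×1/EI):
  span AB: point load 147 at a = 1.04: Pab(L + a)/(6LEI) = 262.3/EI
  span BC: point load 46 at a = 3.4: Pab(L + b)/(6LEI) = 212.7/EI
  relative rotation θ_0 = (262.3 + 212.7)/EI = 475/EI
A unit hogging moment at B produces rotation L₁/(3EI) + L₂/(3EI) = 6.3/EI.
Compatibility: M_B·(L₁+L₂)/(3EI) = θ_0, giving M_B = 75.4 kN·m (hogging).
Span AB, ΣM about A with M_B applied at B: R_B^{AB}·10.4 = 152.9 + 75.4, so R_B^{AB} = 21.95 kN and R_A = 147 − 21.95 = 125 kN.
Span BC, ΣM about C: R_B^{BC}·8.5 = 234.6 + 75.4, so R_B^{BC} = 36.47 kN and R_C = 46 − 36.47 = 9.529 kN.
R_B = 21.95 + 36.47 = 58.42 kN.

R_B = 58.42 kN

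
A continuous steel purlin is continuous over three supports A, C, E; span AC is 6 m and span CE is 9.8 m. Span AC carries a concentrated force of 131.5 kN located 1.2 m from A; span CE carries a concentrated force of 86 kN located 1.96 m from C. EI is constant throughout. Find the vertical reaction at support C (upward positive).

Take M_C as the redundant. Released structure: two simple spans AC and CE with a hinge at C.
End slopes at the hinge C, treating each span as simply supported:
  span AC: point load 131.5 at a = 1.2: Pab(L + a)/(6LEI) = 151.5/EI
  span CE: point load 86 at a = 1.96: Pab(L + b)/(6LEI) = 396.5/EI
  relative rotation θ_0 = (151.5 + 396.5)/EI = 547.9/EI
A unit hogging moment at C produces rotation L₁/(3EI) + L₂/(3EI) = 5.267/EI.
Slope continuity at C: θ_0 = M_C·5.267/EI, so M_C = 547.9/5.267 = 104 kN·m (hogging).
Span AC, ΣM about A with M_C applied at C: R_C^{AC}·6 = 157.8 + 104, so R_C^{AC} = 43.64 kN and R_A = 131.5 − 43.64 = 87.86 kN.
Span CE, ΣM about E: R_C^{CE}·9.8 = 674.2 + 104, so R_C^{CE} = 79.42 kN and R_E = 86 − 79.42 = 6.584 kN.
R_C = 43.64 + 79.42 = 123.1 kN.

R_C = 123.1 kN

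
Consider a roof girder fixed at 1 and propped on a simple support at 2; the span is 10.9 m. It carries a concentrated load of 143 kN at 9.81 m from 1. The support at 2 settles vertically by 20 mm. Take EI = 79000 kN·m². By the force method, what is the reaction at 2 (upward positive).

Take the reaction at 2 as the redundant and release it; the primary structure is a cantilever fixed at 1.
Deflection at 2 on the released cantilever, summing each load's contribution:
  point load 143 at a = 9.81: Pa²(3L − a)/(6EI) = 52501/EI
Tip deflection under a unit load at 2: L³/(3EI) = 431.7/EI.
With EI = 79000 kN·m²: δ_0 = 0.66457 m and δ_{22} = 0.005464 m/kN.
Compatibility — the beam at 2 must follow the support down by 0.02 m: δ_0 − R_2·δ_{22} = 0.02, so R_2 = (0.66457 − 0.02)/0.005464 = 118 kN.

R_2 = 118 kN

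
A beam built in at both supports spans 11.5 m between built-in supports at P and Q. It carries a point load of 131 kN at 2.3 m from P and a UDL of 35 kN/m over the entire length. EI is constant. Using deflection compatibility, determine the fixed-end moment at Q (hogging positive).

Take the two fixed-end moments M_P, M_Q as redundants; the released structure is the simple span PQ.
Simple-span end rotations at P and Q under the given loads:
  at P: point load 131 at a = 2.3: Pab(L + b)/(6LEI) = 831.6/EI
  at Q: point load 131 at a = 2.3: Pab(L + a)/(6LEI) = 554.4/EI
  at P: UDL 35: wL³/(24EI) = 2218/EI
  at Q: UDL 35: wL³/(24EI) = 2218/EI
  θ_P0 = 3050/EI,  θ_Q0 = 2772/EI
Flexibility coefficients: a unit moment at one end gives L/(3EI) there and L/(6EI) at the far end, so f₁₁ = f₂₂ = 3.833/EI and f₁₂ = f₂₁ = 1.917/EI.
Compatibility — zero rotation at each built-in end:
  3.833 M_P + 1.917 M_Q = 3050
  1.917 M_P + 3.833 M_Q = 2772
Solving the pair gives M_P = 578.6 kN·m and M_Q = 433.9 kN·m (hogging).

M_Q = 433.9 kN·m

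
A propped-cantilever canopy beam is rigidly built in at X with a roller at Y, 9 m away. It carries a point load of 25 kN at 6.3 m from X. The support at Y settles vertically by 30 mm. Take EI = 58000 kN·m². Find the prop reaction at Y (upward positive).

R_Y = 6.927 kN

Remove the prop at Y; the released (primary) structure is a cantilever built in at X.
Deflection at Y on the released cantilever, summing each load's contribution:
  point load 25 at a = 6.3: Pa²(3L − a)/(6EI) = 3423/EI
Flexibility coefficient — unit upward force at Y: δ_{YY} = L³/(3EI) = 243/EI.
With EI = 58000 kN·m²: δ_0 = 0.059022 m and δ_{YY} = 0.00419 m/kN.
Compatibility — the beam at Y must follow the support down by 0.03 m: δ_0 − R_Y·δ_{YY} = 0.03, so R_Y = (0.059022 − 0.03)/0.00419 = 6.927 kN.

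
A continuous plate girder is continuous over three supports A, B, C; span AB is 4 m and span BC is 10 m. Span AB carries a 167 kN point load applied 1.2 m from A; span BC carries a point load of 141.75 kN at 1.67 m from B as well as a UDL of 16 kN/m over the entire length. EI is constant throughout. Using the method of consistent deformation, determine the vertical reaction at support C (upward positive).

R_C = 73.87 kN

Release continuity at B by inserting a hinge; the redundant is the internal moment M_B. The primary structure is two simply-supported spans AB and BC.
Discontinuity in slope at B on the released structure — sum the simple-span end rotations:
  span AB: point load 167 at a = 1.2: Pab(L + a)/(6LEI) = 121.6/EI
  span BC: point load 141.75 at a = 1.67: Pab(L + b)/(6LEI) = 602.4/EI
  span BC: UDL 16: wL³/(24EI) = 666.7/EI
  relative rotation θ_0 = (121.6 + 1269)/EI = 1391/EI
A unit hogging moment at B produces rotation L₁/(3EI) + L₂/(3EI) = 4.667/EI.
Compatibility: M_B·(L₁+L₂)/(3EI) = θ_0, giving M_B = 298 kN·m (hogging).
Span BC, ΣM about C: R_B^{BC}·10 = 1981 + 298, so R_B^{BC} = 227.9 kN and R_C = 301.8 − 227.9 = 73.87 kN.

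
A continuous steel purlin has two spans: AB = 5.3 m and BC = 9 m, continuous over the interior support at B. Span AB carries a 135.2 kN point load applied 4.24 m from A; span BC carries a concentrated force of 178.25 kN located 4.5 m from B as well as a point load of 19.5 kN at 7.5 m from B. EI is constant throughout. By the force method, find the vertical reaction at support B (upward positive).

R_B = 271.4 kN

Take M_B as the redundant. Released structure: two simple spans AB and BC with a hinge at B.
End slopes at the hinge B, treating each span as simply supported:
  span AB: point load 135.2 at a = 4.24: Pab(L + a)/(6LEI) = 182.3/EI
  span BC: point load 178.25 at a = 4.5: Pab(L + b)/(6LEI) = 902.4/EI
  span BC: point load 19.5 at a = 7.5: Pab(L + b)/(6LEI) = 42.66/EI
  relative rotation θ_0 = (182.3 + 945)/EI = 1127/EI
A unit hogging moment at B produces rotation L₁/(3EI) + L₂/(3EI) = 4.767/EI.
Slope continuity at B: θ_0 = M_B·4.767/EI, so M_B = 1127/4.767 = 236.5 kN·m (hogging).
Span AB, ΣM about A with M_B applied at B: R_B^{AB}·5.3 = 573.2 + 236.5, so R_B^{AB} = 152.8 kN and R_A = 135.2 − 152.8 = -17.58 kN.
Span BC, ΣM about C: R_B^{BC}·9 = 831.4 + 236.5, so R_B^{BC} = 118.7 kN and R_C = 197.8 − 118.7 = 79.1 kN.
R_B = 152.8 + 118.7 = 271.4 kN.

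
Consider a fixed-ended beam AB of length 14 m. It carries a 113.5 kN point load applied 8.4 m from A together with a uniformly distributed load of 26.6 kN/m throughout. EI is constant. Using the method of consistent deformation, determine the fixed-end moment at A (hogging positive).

Take the two fixed-end moments M_A, M_B as redundants; the released structure is the simple span AB.
Simple-span end rotations at A and B under the given loads:
  at A: point load 113.5 at a = 8.4: Pab(L + b)/(6LEI) = 1246/EI
  at B: point load 113.5 at a = 8.4: Pab(L + a)/(6LEI) = 1424/EI
  at A: UDL 26.6: wL³/(24EI) = 3041/EI
  at B: UDL 26.6: wL³/(24EI) = 3041/EI
  θ_A0 = 4287/EI,  θ_B0 = 4465/EI
Flexibility coefficients: a unit moment at one end gives L/(3EI) there and L/(6EI) at the far end, so f₁₁ = f₂₂ = 4.667/EI and f₁₂ = f₂₁ = 2.333/EI.
Compatibility — zero rotation at each built-in end:
  4.667 M_A + 2.333 M_B = 4287
  2.333 M_A + 4.667 M_B = 4465
Solving the pair gives M_A = 587 kN·m and M_B = 663.3 kN·m (hogging).

M_A = 587 kN·m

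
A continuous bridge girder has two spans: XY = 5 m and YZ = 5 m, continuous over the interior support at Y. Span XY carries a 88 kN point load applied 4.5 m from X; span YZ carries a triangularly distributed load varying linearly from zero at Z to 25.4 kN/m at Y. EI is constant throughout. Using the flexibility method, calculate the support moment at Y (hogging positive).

M_Y = 39.98 kN·m

Take M_Y as the redundant. Released structure: two simple spans XY and YZ with a hinge at Y.
End slopes at the hinge Y, treating each span as simply supported:
  span XY: point load 88 at a = 4.5: Pab(L + a)/(6LEI) = 62.7/EI
  span YZ: triangular load, peak 25.4: w₀L³/(45EI) = 70.56/EI
  relative rotation θ_0 = (62.7 + 70.56)/EI = 133.3/EI
A unit hogging moment at Y produces rotation L₁/(3EI) + L₂/(3EI) = 3.333/EI.
Slope continuity at Y: θ_0 = M_Y·3.333/EI, so M_Y = 133.3/3.333 = 39.98 kN·m (hogging).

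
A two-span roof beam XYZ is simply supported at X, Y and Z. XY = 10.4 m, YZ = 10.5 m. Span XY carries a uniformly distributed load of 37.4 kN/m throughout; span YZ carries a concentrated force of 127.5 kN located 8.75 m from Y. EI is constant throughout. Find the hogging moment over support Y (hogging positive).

Take M_Y as the redundant. Released structure: two simple spans XY and YZ with a hinge at Y.
Rotations at Y on the released spans (each span's end-slope, ×1/EI):
  span XY: UDL 37.4: wL³/(24EI) = 1753/EI
  span YZ: point load 127.5 at a = 8.75: Pab(L + b)/(6LEI) = 379.6/EI
  relative rotation θ_0 = (1753 + 379.6)/EI = 2133/EI
A unit hogging moment at Y produces rotation L₁/(3EI) + L₂/(3EI) = 6.967/EI.
Slope continuity at Y: θ_0 = M_Y·6.967/EI, so M_Y = 2133/6.967 = 306.1 kN·m (hogging).

M_Y = 306.1 kN·m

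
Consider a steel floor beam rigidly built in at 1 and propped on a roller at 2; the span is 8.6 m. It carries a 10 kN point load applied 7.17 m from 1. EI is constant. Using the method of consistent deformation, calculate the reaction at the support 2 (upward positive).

Remove the prop at 2; the released (primary) structure is a cantilever built in at 1.
Free-end deflection of the primary structure under the applied loading (downward +):
  point load 10 at a = 7.17: Pa²(3L − a)/(6EI) = 1596/EI
Flexibility coefficient — unit upward force at 2: δ_{22} = L³/(3EI) = 212/EI.
Compatibility at 2: δ_0 − R_2·δ_{22} = 0, so R_2 = 1596/212 = 7.529 kN.

R_2 = 7.529 kN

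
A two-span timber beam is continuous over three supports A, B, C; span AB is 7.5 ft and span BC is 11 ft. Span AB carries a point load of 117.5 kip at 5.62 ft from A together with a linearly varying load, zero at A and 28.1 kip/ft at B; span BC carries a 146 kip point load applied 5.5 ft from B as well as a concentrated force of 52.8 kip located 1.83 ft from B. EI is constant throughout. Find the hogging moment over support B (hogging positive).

Insert a hinge at B; M_B is the redundant, and each span becomes simply supported.
Rotations at B on the released spans (each span's end-slope, ×1/EI):
  span AB: point load 117.5 at a = 5.62: Pab(L + a)/(6LEI) = 362/EI
  span AB: triangular load, peak 28.1: w₀L³/(45EI) = 263.4/EI
  span BC: point load 146 at a = 5.5: Pab(L + b)/(6LEI) = 1104/EI
  span BC: point load 52.8 at a = 1.83: Pab(L + b)/(6LEI) = 270.8/EI
  relative rotation θ_0 = (625.4 + 1375)/EI = 2000/EI
A unit hogging moment at B produces rotation L₁/(3EI) + L₂/(3EI) = 6.167/EI.
Slope continuity at B: θ_0 = M_B·6.167/EI, so M_B = 2000/6.167 = 324.4 kip·ft (hogging).

M_B = 324.4 kip·ft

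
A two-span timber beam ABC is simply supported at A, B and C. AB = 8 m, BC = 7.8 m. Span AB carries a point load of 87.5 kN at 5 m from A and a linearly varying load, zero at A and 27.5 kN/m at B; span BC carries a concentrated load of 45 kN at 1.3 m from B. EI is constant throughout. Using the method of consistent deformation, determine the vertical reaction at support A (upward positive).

R_A = 50.86 kN

Insert a hinge at B; M_B is the redundant, and each span becomes simply supported.
End slopes at the hinge B, treating each span as simply supported:
  span AB: point load 87.5 at a = 5: Pab(L + a)/(6LEI) = 355.5/EI
  span AB: triangular load, peak 27.5: w₀L³/(45EI) = 312.9/EI
  span BC: point load 45 at a = 1.3: Pab(L + b)/(6LEI) = 116.2/EI
  relative rotation θ_0 = (668.4 + 116.2)/EI = 784.5/EI
A unit hogging moment at B produces rotation L₁/(3EI) + L₂/(3EI) = 5.267/EI.
Compatibility: M_B·(L₁+L₂)/(3EI) = θ_0, giving M_B = 149 kN·m (hogging).
Span AB, ΣM about A with M_B applied at B: R_B^{AB}·8 = 1024 + 149, so R_B^{AB} = 146.6 kN and R_A = 197.5 − 146.6 = 50.86 kN.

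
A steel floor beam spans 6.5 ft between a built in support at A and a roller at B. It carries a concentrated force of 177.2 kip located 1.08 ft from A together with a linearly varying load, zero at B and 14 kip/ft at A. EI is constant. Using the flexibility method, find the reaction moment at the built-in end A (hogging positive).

M_A = 185.8 kip·ft

Release the roller at B. Primary structure: cantilever fixed at A.
Downward deflection at the released point B due to the loads:
  point load 177.2 at a = 1.08: Pa²(3L − a)/(6EI) = 634.5/EI
  triangular load, peak 14 at the fixed end: w₀L⁴/(30EI) = 833/EI
  δ_0 = 1468/EI
Flexibility coefficient — unit upward force at B: δ_{BB} = L³/(3EI) = 91.54/EI.
The prop prevents deflection at B: R_B = δ_0/δ_{BB} = 1468/91.54 = 16.03 kip.
Moment equilibrium about A: M_A = Σ(load moments about A) − R_B·L = 290 − 16.03×6.5 = 185.8 kip·ft.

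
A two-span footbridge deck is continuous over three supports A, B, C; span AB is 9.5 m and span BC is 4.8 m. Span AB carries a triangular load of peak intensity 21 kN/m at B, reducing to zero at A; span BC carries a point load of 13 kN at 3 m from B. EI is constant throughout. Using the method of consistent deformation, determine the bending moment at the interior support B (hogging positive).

M_B = 87.31 kN·m

Release continuity at B by inserting a hinge; the redundant is the internal moment M_B. The primary structure is two simply-supported spans AB and BC.
Rotations at B on the released spans (each span's end-slope, ×1/EI):
  span AB: triangular load, peak 21: w₀L³/(45EI) = 400.1/EI
  span BC: point load 13 at a = 3: Pab(L + b)/(6LEI) = 16.09/EI
  relative rotation θ_0 = (400.1 + 16.09)/EI = 416.2/EI
A unit hogging moment at B produces rotation L₁/(3EI) + L₂/(3EI) = 4.767/EI.
Compatibility: M_B·(L₁+L₂)/(3EI) = θ_0, giving M_B = 87.31 kN·m (hogging).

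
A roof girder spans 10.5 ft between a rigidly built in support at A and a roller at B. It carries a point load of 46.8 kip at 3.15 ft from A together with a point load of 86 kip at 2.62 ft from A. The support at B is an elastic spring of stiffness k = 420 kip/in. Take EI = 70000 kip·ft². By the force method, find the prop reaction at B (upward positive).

R_B = 12.6 kip

Choose R_B as the redundant. The primary structure is the cantilever fixed at A.
Free-end deflection of the primary structure under the applied loading (downward +):
  point load 46.8 at a = 3.15: Pa²(3L − a)/(6EI) = 2194/EI
  point load 86 at a = 2.62: Pa²(3L − a)/(6EI) = 2841/EI
  δ_0 = 5036/EI
Flexibility coefficient — unit upward force at B: δ_{BB} = L³/(3EI) = 385.9/EI.
With EI = 70000 kip·ft²: δ_0 = 0.071938 ft and δ_{BB} = 0.005513 ft/kip.
Compatibility — the spring shortens by R_B/k under the reaction it provides: δ_0 − R_B·δ_{BB} = R_B/k. With 1/k = 1/(420×12) ft/kip = 0.000198 ft/kip, R_B = δ_0 / (δ_{BB} + 1/k) = 0.071938 / (0.005513 + 0.000198) = 12.6 kip.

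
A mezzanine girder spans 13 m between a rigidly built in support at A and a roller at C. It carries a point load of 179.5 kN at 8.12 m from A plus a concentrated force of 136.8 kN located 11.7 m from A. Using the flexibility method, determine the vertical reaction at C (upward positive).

R_C = 199.5 kN

Take the reaction at C as the redundant and release it; the primary structure is a cantilever fixed at A.
Deflection at C on the released cantilever, summing each load's contribution:
  point load 179.5 at a = 8.12: Pa²(3L − a)/(6EI) = 60912/EI
  point load 136.8 at a = 11.7: Pa²(3L − a)/(6EI) = 85206/EI
  δ_0 = 146118/EI
Tip deflection under a unit load at C: L³/(3EI) = 732.3/EI.
The prop prevents deflection at C: R_C = δ_0/δ_{CC} = 146118/732.3 = 199.5 kN.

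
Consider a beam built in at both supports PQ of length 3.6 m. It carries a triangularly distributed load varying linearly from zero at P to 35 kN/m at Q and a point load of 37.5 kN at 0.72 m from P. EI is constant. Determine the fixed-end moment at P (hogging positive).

M_P = 32.4 kN·m

Release both end moments; the primary structure is a simply-supported span PQ with redundants M_P and M_Q.
On the primary (simply-supported) span, the end slopes from the loading are:
  at P: triangular load, peak 35: 7w₀L³/(360EI) = 31.75/EI
  at Q: triangular load, peak 35: w₀L³/(45EI) = 36.29/EI
  at P: point load 37.5 at a = 0.72: Pab(L + b)/(6LEI) = 23.33/EI
  at Q: point load 37.5 at a = 0.72: Pab(L + a)/(6LEI) = 15.55/EI
  θ_P0 = 55.08/EI,  θ_Q0 = 51.84/EI
Flexibility coefficients: a unit moment at one end gives L/(3EI) there and L/(6EI) at the far end, so f₁₁ = f₂₂ = 1.2/EI and f₁₂ = f₂₁ = 0.6/EI.
Compatibility — zero rotation at each built-in end:
  1.2 M_P + 0.6 M_Q = 55.08
  0.6 M_P + 1.2 M_Q = 51.84
Solving the pair gives M_P = 32.4 kN·m and M_Q = 27 kN·m (hogging).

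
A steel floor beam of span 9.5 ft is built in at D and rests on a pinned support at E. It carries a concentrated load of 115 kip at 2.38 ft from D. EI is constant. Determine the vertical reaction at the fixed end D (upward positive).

R_D = 105.1 kip

Choose R_E as the redundant. The primary structure is the cantilever fixed at D.
Deflection at E on the released cantilever, summing each load's contribution:
  point load 115 at a = 2.38: Pa²(3L − a)/(6EI) = 2836/EI
Tip deflection under a unit load at E: L³/(3EI) = 285.8/EI.
The prop prevents deflection at E: R_E = δ_0/δ_{EE} = 2836/285.8 = 9.923 kip.
Vertical equilibrium: R_D = ΣP − R_E = 115 − 9.923 = 105.1 kip.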